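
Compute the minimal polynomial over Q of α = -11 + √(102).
m_α(x) = x^2 + 22x + 19

From α + 11 = √(102), squaring gives (α + 11)^2 = 102, i.e. α^2 + 22α + 121 = 102, so α^2 + 22α + 19 = 0. The discriminant of x^2 + 22x + 19 is (22)^2 - 4·(19) = 484 - 76 = 408, and 4·(102) is not a perfect square in Q since 102 is squarefree and ≠ 1. Hence x^2 + 22x + 19 is irreducible over Q and is the minimal polynomial of α.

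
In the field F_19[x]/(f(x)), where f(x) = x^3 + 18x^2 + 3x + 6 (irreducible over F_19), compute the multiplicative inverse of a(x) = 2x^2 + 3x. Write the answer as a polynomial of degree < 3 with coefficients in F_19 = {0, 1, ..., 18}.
a(x)^(-1) ≡ 18x^2 + 4x + 18 (mod f(x))

Since f is irreducible over F_19, F_19[x]/(f) is a field and a(x) ≠ 0 has an inverse. Apply the extended Euclidean algorithm to f(x) and a(x) in F_19[x]: f(x) = (10x + 13)·a(x) + (2x + 6);  a(x) = (x + 8)·(2x + 6) + (9). The last nonzero remainder is the constant 9 = gcd(f, a) in F_19. Back-substituting through the division chain expresses 9 = s(x)·a(x) + t(x)·f(x) with s(x) ≡ 10x^2 + 17x + 10 (mod f), so (10x^2 + 17x + 10)·a(x) ≡ 9 (mod f). Multiplying by 9^(-1) ≡ 17 in F_19 gives a(x)^(-1) ≡ 17·(10x^2 + 17x + 10) ≡ 18x^2 + 4x + 18 (mod f). Check: (2x^2 + 3x)·(18x^2 + 4x + 18) = 17x^4 + 5x^3 + 10x^2 + 16x ≡ 1 (mod x^3 + 18x^2 + 3x + 6).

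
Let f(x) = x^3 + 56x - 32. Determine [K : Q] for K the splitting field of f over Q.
[K : Q] = 6

By the rational root test, any rational root of the monic integer polynomial f(x) = x^3 + 56x - 32 must be an integer dividing the constant term -32, i.e. one of ±{1, 2, 4, 8, 16, 32}. Evaluating: f(1) = 25, f(-1) = -89, f(2) = 88, f(-2) = -152, f(4) = 256, f(-4) = -320, f(8) = 928, f(-8) = -992, f(16) = 4960, f(-16) = -5024, f(32) = 34528, f(-32) = -34592; none is 0, so f has no rational root and is therefore irreducible over Q (a cubic with no linear factor over a field is irreducible). For an irreducible cubic, the Galois group is A_3 or S_3 according as the discriminant disc(f) = -4a^3 - 27b^2 = -4·(56)^3 - 27·(-32)^2 = -730112 is or is not a square in Q. Here disc(f) = -730112 is not a perfect square in Q, so the Galois group of f over Q is not contained in A_3 and must be all of S_3. The splitting field has degree |S_3| = 6 over Q, so [K : Q] = 6.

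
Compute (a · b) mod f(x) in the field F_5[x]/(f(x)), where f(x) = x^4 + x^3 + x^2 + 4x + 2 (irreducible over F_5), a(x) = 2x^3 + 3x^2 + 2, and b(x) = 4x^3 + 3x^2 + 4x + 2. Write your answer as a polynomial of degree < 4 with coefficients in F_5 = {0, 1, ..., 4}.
a · b ≡ 3x^3 + 2x^2 + 2x + 1 (mod f(x))

Multiply in F_5[x]: a(x)·b(x) = (2x^3 + 3x^2 + 2)·(4x^3 + 3x^2 + 4x + 2) = 3x^6 + 3x^5 + 2x^4 + 4x^3 + 2x^2 + 3x + 4. This has degree ≥ 4, so divide by f(x) over F_5: 3x^6 + 3x^5 + 2x^4 + 4x^3 + 2x^2 + 3x + 4 = (3x^2 + 4)·(x^4 + x^3 + x^2 + 4x + 2) + (3x^3 + 2x^2 + 2x + 1). Hence a·b ≡ 3x^3 + 2x^2 + 2x + 1 (mod f). (F_5[x]/(f) is a field with 5^4 = 625 elements since f is irreducible of degree 4.)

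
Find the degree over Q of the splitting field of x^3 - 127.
[K : Q] = 6

The roots of x^3 - 127 are ∛127, ω∛127, ω^2∛127 where ω = e^(2πi/3) is a primitive cube root of unity, so K = Q(∛127, ω). Now [Q(∛127):Q] = 3 (since 127 is not a perfect cube, x^3 - 127 is irreducible) and [Q(ω):Q] = 2. Both 2 and 3 divide [K:Q], and [K:Q] ≤ 3·2 = 6, so [K:Q] = 6. (Equivalently: Q(∛127) ⊂ R but ω ∉ R, so [K : Q(∛127)] = 2.)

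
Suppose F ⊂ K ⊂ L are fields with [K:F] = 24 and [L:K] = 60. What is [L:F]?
[L:F] = 1440

The tower law says that for any tower of field extensions F ⊂ K ⊂ L with finite degrees, [L:F] = [L:K] · [K:F]. Here this gives [L:F] = 60 · 24 = 1440.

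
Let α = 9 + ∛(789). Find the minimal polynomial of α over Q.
m_α(x) = x^3 - 27x^2 + 243x - 1518

Set β = α - 9 = ∛(789), so β^3 = 789. Then (α - 9)^3 - 789 = 0, i.e. α is a root of g(x) = (x - 9)^3 - 789 = x^3 - 27x^2 + 243x - 1518. Since g(x) = h(x - 9) where h(x) = x^3 - 789, and h is irreducible over Q (because 789 is not a perfect cube, so h has no rational root, and a monic cubic with no rational root is irreducible), g is also irreducible (irreducibility is preserved under the substitution x → x - 9). Hence m_α(x) = x^3 - 27x^2 + 243x - 1518.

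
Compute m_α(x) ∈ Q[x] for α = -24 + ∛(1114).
m_α(x) = x^3 + 72x^2 + 1728x + 12710

Set β = α + 24 = ∛(1114), so β^3 = 1114. Then (α + 24)^3 - 1114 = 0, i.e. α is a root of g(x) = (x + 24)^3 - 1114 = x^3 + 72x^2 + 1728x + 12710. Since g(x) = h(x + 24) where h(x) = x^3 - 1114, and h is irreducible over Q (because 1114 is not a perfect cube, so h has no rational root, and a monic cubic with no rational root is irreducible), g is also irreducible (irreducibility is preserved under the substitution x → x + 24). Hence m_α(x) = x^3 + 72x^2 + 1728x + 12710.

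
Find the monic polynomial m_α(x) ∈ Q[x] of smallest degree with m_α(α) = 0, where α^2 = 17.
m_α(x) = x^2 - 17

α satisfies α^2 - 17 = 0, so x^2 - 17 annihilates α. Since d = 17 is squarefree and ≠ 1, it is not a perfect square in Q, so x^2 - 17 has no rational root and is therefore irreducible over Q (a degree-2 polynomial over a field is irreducible iff it has no root). Hence m_α(x) = x^2 - 17.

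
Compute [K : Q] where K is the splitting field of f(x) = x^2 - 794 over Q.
[K : Q] = 2

f(x) = x^2 - 794 factors as (x - √794)(x + √794). The splitting field is K = Q(√794). Since 794 is squarefree and > 1, it is not a perfect square, so x^2 - 794 is irreducible over Q and [Q(√794) : Q] = 2. Hence [K : Q] = 2.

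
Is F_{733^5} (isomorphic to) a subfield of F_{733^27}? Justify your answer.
No: F_{733^5} is not a subfield of F_{733^27}

F_{p^m} embeds in F_{p^n} iff m | n. Here 5 ∤ 27 (since 27 = 5·5 + 2 with remainder 2 ≠ 0), so F_{733^5} is not a subfield of F_{733^27}. Equivalently: if it were, the tower law would give 5 = [F_{733^5}:F_733] dividing [F_{733^27}:F_733] = 27, contradiction.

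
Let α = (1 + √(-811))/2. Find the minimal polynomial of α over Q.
m_α(x) = x^2 - x + 203

From 2α - 1 = √(-811), squaring gives (2α - 1)^2 = -811, i.e. 4α^2 - 4α + 1 = -811, so α^2 - α + (1 + 811)/4 = 0. Since -811 ≡ 1 (mod 4), (1 + 811)/4 = 203 ∈ Z. The polynomial x^2 - x + 203 has discriminant 1 - 4·(203) = -811, which is not a perfect square in Q (d = -811 is squarefree and ≠ 1), so x^2 - x + 203 is irreducible over Q. It is the minimal polynomial of α.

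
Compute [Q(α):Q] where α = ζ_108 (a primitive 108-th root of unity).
[Q(α):Q] = 36

The minimal polynomial of ζ_108 over Q is the 108-th cyclotomic polynomial Φ_108(x), which is irreducible over Q and has degree φ(108) = 36. Hence [Q(α):Q] = φ(108) = 36.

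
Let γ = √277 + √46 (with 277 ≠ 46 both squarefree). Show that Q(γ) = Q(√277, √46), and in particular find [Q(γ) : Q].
[Q(γ) : Q] = 4 (equivalently, Q(γ) = Q(√277, √46))

Obviously Q(γ) ⊆ Q(√277, √46), and [Q(√277, √46):Q] = 4 (since 277, 46 are distinct squarefree integers > 1 with 12742 not a perfect square). To show equality we compute the minimal polynomial of γ. From γ = √277 + √46: γ^2 = 277 + 2√(12742) + 46 = 323 + 2√(12742), so γ^2 - 323 = 2√(12742); squaring, (γ^2 - 323)^2 = 4·12742, i.e. γ^4 - 646γ^2 + 104329 - 50968 = 0, i.e. γ^4 - 646γ^2 + 53361 = 0. So γ is a root of x^4 - 646x^2 + 53361. This polynomial is irreducible over Q: it has no rational root (each ±√277 ± √46 is irrational), and any factorization into two quadratics over Q would force √(12742) ∈ Q (pairing opposite roots) or √277, √46 ∈ Q (other pairings), all impossible. Hence [Q(γ):Q] = 4 = [Q(√277, √46):Q], so Q(γ) = Q(√277, √46).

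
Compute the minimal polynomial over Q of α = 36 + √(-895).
m_α(x) = x^2 - 72x + 2191

From α - 36 = √(-895), squaring gives (α - 36)^2 = -895, i.e. α^2 - 72α + 1296 = -895, so α^2 - 72α + 2191 = 0. The discriminant of x^2 - 72x + 2191 is (-72)^2 - 4·(2191) = 5184 - 8764 = -3580, and 4·(-895) is not a perfect square in Q since -895 is squarefree and ≠ 1. Hence x^2 - 72x + 2191 is irreducible over Q and is the minimal polynomial of α.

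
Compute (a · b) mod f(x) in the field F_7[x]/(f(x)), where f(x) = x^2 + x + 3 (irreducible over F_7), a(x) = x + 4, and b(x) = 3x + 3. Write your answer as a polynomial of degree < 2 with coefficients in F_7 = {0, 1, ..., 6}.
a · b ≡ 5x + 3 (mod f(x))

Multiply in F_7[x]: a(x)·b(x) = (x + 4)·(3x + 3) = 3x^2 + x + 5. This has degree ≥ 2, so divide by f(x) over F_7: 3x^2 + x + 5 = (3)·(x^2 + x + 3) + (5x + 3). Hence a·b ≡ 5x + 3 (mod f). (F_7[x]/(f) is a field with 7^2 = 49 elements since f is irreducible of degree 2.)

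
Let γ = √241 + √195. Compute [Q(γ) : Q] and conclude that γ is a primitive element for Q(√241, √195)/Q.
[Q(γ) : Q] = 4 (equivalently, Q(γ) = Q(√241, √195))

Obviously Q(γ) ⊆ Q(√241, √195), and [Q(√241, √195):Q] = 4 (since 241, 195 are distinct squarefree integers > 1 with 46995 not a perfect square). To show equality we compute the minimal polynomial of γ. From γ = √241 + √195: γ^2 = 241 + 2√(46995) + 195 = 436 + 2√(46995), so γ^2 - 436 = 2√(46995); squaring, (γ^2 - 436)^2 = 4·46995, i.e. γ^4 - 872γ^2 + 190096 - 187980 = 0, i.e. γ^4 - 872γ^2 + 2116 = 0. So γ is a root of x^4 - 872x^2 + 2116. This polynomial is irreducible over Q: it has no rational root (each ±√241 ± √195 is irrational), and any factorization into two quadratics over Q would force √(46995) ∈ Q (pairing opposite roots) or √241, √195 ∈ Q (other pairings), all impossible. Hence [Q(γ):Q] = 4 = [Q(√241, √195):Q], so Q(γ) = Q(√241, √195).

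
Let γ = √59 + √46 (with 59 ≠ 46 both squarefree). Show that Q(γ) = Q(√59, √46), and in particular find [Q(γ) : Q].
[Q(γ) : Q] = 4 (equivalently, Q(γ) = Q(√59, √46))

Obviously Q(γ) ⊆ Q(√59, √46), and [Q(√59, √46):Q] = 4 (since 59, 46 are distinct squarefree integers > 1 with 2714 not a perfect square). To show equality we compute the minimal polynomial of γ. From γ = √59 + √46: γ^2 = 59 + 2√(2714) + 46 = 105 + 2√(2714), so γ^2 - 105 = 2√(2714); squaring, (γ^2 - 105)^2 = 4·2714, i.e. γ^4 - 210γ^2 + 11025 - 10856 = 0, i.e. γ^4 - 210γ^2 + 169 = 0. So γ is a root of x^4 - 210x^2 + 169. This polynomial is irreducible over Q: it has no rational root (each ±√59 ± √46 is irrational), and any factorization into two quadratics over Q would force √(2714) ∈ Q (pairing opposite roots) or √59, √46 ∈ Q (other pairings), all impossible. Hence [Q(γ):Q] = 4 = [Q(√59, √46):Q], so Q(γ) = Q(√59, √46).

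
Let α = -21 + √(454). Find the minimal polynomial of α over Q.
m_α(x) = x^2 + 42x - 13

From α + 21 = √(454), squaring gives (α + 21)^2 = 454, i.e. α^2 + 42α + 441 = 454, so α^2 + 42α - 13 = 0. The discriminant of x^2 + 42x - 13 is (42)^2 - 4·(-13) = 1764 + 52 = 1816, and 4·(454) is not a perfect square in Q since 454 is squarefree and ≠ 1. Hence x^2 + 42x - 13 is irreducible over Q and is the minimal polynomial of α.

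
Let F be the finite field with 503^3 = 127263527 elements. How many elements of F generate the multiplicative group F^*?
There are φ(127263526) = 58500000 primitive elements

F_q^* is cyclic of order q - 1 = 127263526. A cyclic group of order m has exactly φ(m) generators. Here m = 127263526 = 2 · 13 · 251 · 19501, so the number of primitive elements is φ(127263526) = 58500000.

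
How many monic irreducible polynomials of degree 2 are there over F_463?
There are 106953 monic irreducible polynomials of degree 2 over F_463

Each element of F_{463^2} that lies in no proper subfield is a root of exactly one monic irreducible of degree 2 over F_463, and each such polynomial has 2 distinct roots in F_{463^2}. By Möbius inversion the count is N_463(2) = (1/2) Σ_{d|2} μ(2/d) · 463^d = (1/2)(μ(2)·463^1 + μ(1)·463^2) = 213906/2 = 106953.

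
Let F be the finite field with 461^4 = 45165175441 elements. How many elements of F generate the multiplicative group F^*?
There are φ(45165175440) = 8976844800 primitive elements

F_q^* is cyclic of order q - 1 = 45165175440. A cyclic group of order m has exactly φ(m) generators. Here m = 45165175440 = 2^4 · 3 · 5 · 7 · 11 · 23 · 106261, so the number of primitive elements is φ(45165175440) = 8976844800.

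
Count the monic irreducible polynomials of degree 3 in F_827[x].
There are 188536152 monic irreducible polynomials of degree 3 over F_827

Each element of F_{827^3} that lies in no proper subfield is a root of exactly one monic irreducible of degree 3 over F_827, and each such polynomial has 3 distinct roots in F_{827^3}. By Möbius inversion the count is N_827(3) = (1/3) Σ_{d|3} μ(3/d) · 827^d = (1/3)(μ(3)·827^1 + μ(1)·827^3) = 565608456/3 = 188536152.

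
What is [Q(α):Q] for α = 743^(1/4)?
[Q(α):Q] = 4

α is a root of x^4 - 743. By Eisenstein's criterion at the prime p = 743 (which divides the constant term 743 but p^2 = 552049 does not, since 743 is squarefree), x^4 - 743 is irreducible over Q. Hence [Q(α):Q] = 4.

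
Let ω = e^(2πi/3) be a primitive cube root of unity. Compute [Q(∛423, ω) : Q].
[Q(∛423, ω) : Q] = 6

[Q(∛423):Q] = 3 (min poly x^3 - 423, irreducible since 423 is not a perfect cube). [Q(ω):Q] = 2 (min poly x^2 + x + 1). Since Q(∛423) ⊂ R and ω ∉ R, we have ω ∉ Q(∛423), so x^2 + x + 1 remains irreducible over Q(∛423) and [Q(∛423, ω) : Q(∛423)] = 2. By the tower law, [Q(∛423, ω) : Q] = 3 · 2 = 6. (In fact Q(∛423, ω) is the splitting field of x^3 - 423 over Q.)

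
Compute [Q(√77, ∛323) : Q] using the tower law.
[Q(√77, ∛323) : Q] = 6

Let L = Q(√77, ∛323). Since Q(√77) ⊂ L and [Q(√77):Q] = 2, the tower law gives 2 | [L:Q]. Likewise Q(∛323) ⊂ L with [Q(∛323):Q] = 3 (because 323 is not a perfect cube), so 3 | [L:Q]. As gcd(2,3) = 1, [L:Q] is divisible by 6. Conversely L is generated over Q by √77 and ∛323, so [L:Q] ≤ 2·3 = 6. Therefore [Q(√77, ∛323) : Q] = 6.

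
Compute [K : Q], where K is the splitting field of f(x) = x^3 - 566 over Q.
[K : Q] = 6

The roots of x^3 - 566 are ∛566, ω∛566, ω^2∛566 where ω = e^(2πi/3) is a primitive cube root of unity, so K = Q(∛566, ω). Now [Q(∛566):Q] = 3 (since 566 is not a perfect cube, x^3 - 566 is irreducible) and [Q(ω):Q] = 2. Both 2 and 3 divide [K:Q], and [K:Q] ≤ 3·2 = 6, so [K:Q] = 6. (Equivalently: Q(∛566) ⊂ R but ω ∉ R, so [K : Q(∛566)] = 2.)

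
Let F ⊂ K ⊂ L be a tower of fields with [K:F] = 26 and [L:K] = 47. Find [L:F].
[L:F] = 1222

The tower law says that for any tower of field extensions F ⊂ K ⊂ L with finite degrees, [L:F] = [L:K] · [K:F]. Here this gives [L:F] = 47 · 26 = 1222.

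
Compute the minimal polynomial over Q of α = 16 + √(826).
m_α(x) = x^2 - 32x - 570

From α - 16 = √(826), squaring gives (α - 16)^2 = 826, i.e. α^2 - 32α + 256 = 826, so α^2 - 32α - 570 = 0. The discriminant of x^2 - 32x - 570 is (-32)^2 - 4·(-570) = 1024 + 2280 = 3304, and 4·(826) is not a perfect square in Q since 826 is squarefree and ≠ 1. Hence x^2 - 32x - 570 is irreducible over Q and is the minimal polynomial of α.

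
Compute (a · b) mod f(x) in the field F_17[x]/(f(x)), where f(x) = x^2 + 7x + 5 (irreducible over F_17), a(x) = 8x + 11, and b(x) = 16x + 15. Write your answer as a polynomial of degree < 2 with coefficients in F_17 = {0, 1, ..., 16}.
a · b ≡ 12x + 1 (mod f(x))

Multiply in F_17[x]: a(x)·b(x) = (8x + 11)·(16x + 15) = 9x^2 + 7x + 12. This has degree ≥ 2, so divide by f(x) over F_17: 9x^2 + 7x + 12 = (9)·(x^2 + 7x + 5) + (12x + 1). Hence a·b ≡ 12x + 1 (mod f). (F_17[x]/(f) is a field with 17^2 = 289 elements since f is irreducible of degree 2.)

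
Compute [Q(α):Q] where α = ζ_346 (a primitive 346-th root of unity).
[Q(α):Q] = 172

The minimal polynomial of ζ_346 over Q is the 346-th cyclotomic polynomial Φ_346(x), which is irreducible over Q and has degree φ(346) = 172. Hence [Q(α):Q] = φ(346) = 172.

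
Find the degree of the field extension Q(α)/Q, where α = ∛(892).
[Q(α):Q] = 3

The minimal polynomial of α is x^3 - 892, irreducible over Q since 892 is not a perfect cube (so x^3 - 892 has no rational root). Hence [Q(α):Q] = deg(m_α) = 3.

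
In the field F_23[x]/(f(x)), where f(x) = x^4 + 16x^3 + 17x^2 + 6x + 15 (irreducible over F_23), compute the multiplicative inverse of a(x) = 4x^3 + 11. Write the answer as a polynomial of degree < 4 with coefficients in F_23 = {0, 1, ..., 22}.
a(x)^(-1) ≡ 16x^3 + 10x^2 + 22x + 14 (mod f(x))

Since f is irreducible over F_23, F_23[x]/(f) is a field and a(x) ≠ 0 has an inverse. Apply the extended Euclidean algorithm to f(x) and a(x) in F_23[x]: f(x) = (6x + 4)·a(x) + (17x^2 + 9x + 17);  a(x) = (7x + 22)·(17x^2 + 9x + 17) + (5x + 5);  (17x^2 + 9x + 17) = (8x + 3)·(5x + 5) + (2). The last nonzero remainder is the constant 2 = gcd(f, a) in F_23. Back-substituting through the division chain expresses 2 = s(x)·a(x) + t(x)·f(x) with s(x) ≡ 9x^3 + 20x^2 + 21x + 5 (mod f), so (9x^3 + 20x^2 + 21x + 5)·a(x) ≡ 2 (mod f). Multiplying by 2^(-1) ≡ 12 in F_23 gives a(x)^(-1) ≡ 12·(9x^3 + 20x^2 + 21x + 5) ≡ 16x^3 + 10x^2 + 22x + 14 (mod f). Check: (4x^3 + 11)·(16x^3 + 10x^2 + 22x + 14) = 18x^6 + 17x^5 + 19x^4 + 2x^3 + 18x^2 + 12x + 16 ≡ 1 (mod x^4 + 16x^3 + 17x^2 + 6x + 15).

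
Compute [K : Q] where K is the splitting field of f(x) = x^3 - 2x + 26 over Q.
[K : Q] = 6

By the rational root test, any rational root of the monic integer polynomial f(x) = x^3 - 2x + 26 must be an integer dividing the constant term 26, i.e. one of ±{1, 2, 13, 26}. Evaluating: f(1) = 25, f(-1) = 27, f(2) = 30, f(-2) = 22, f(13) = 2197, f(-13) = -2145, f(26) = 17550, f(-26) = -17498; none is 0, so f has no rational root and is therefore irreducible over Q (a cubic with no linear factor over a field is irreducible). For an irreducible cubic, the Galois group is A_3 or S_3 according as the discriminant disc(f) = -4a^3 - 27b^2 = -4·(-2)^3 - 27·(26)^2 = -18220 is or is not a square in Q. Here disc(f) = -18220 is not a perfect square in Q, so the Galois group of f over Q is not contained in A_3 and must be all of S_3. The splitting field has degree |S_3| = 6 over Q, so [K : Q] = 6.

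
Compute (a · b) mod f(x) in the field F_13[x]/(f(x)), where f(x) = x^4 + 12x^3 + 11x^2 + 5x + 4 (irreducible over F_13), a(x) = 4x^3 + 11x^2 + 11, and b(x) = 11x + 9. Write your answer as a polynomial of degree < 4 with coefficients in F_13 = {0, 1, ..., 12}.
a · b ≡ 6x^3 + 5x^2 + 5x + 1 (mod f(x))

Multiply in F_13[x]: a(x)·b(x) = (4x^3 + 11x^2 + 11)·(11x + 9) = 5x^4 + x^3 + 8x^2 + 4x + 8. This has degree ≥ 4, so divide by f(x) over F_13: 5x^4 + x^3 + 8x^2 + 4x + 8 = (5)·(x^4 + 12x^3 + 11x^2 + 5x + 4) + (6x^3 + 5x^2 + 5x + 1). Hence a·b ≡ 6x^3 + 5x^2 + 5x + 1 (mod f). (F_13[x]/(f) is a field with 13^4 = 28561 elements since f is irreducible of degree 4.)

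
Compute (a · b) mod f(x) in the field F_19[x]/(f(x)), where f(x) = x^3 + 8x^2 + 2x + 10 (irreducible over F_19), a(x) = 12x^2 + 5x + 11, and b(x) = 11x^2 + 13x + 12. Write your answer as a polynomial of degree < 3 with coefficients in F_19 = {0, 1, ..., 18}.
a · b ≡ 5x^2 + 3x + 13 (mod f(x))

Multiply in F_19[x]: a(x)·b(x) = (12x^2 + 5x + 11)·(11x^2 + 13x + 12) = 18x^4 + 2x^3 + 7x^2 + 13x + 18. This has degree ≥ 3, so divide by f(x) over F_19: 18x^4 + 2x^3 + 7x^2 + 13x + 18 = (18x + 10)·(x^3 + 8x^2 + 2x + 10) + (5x^2 + 3x + 13). Hence a·b ≡ 5x^2 + 3x + 13 (mod f). (F_19[x]/(f) is a field with 19^3 = 6859 elements since f is irreducible of degree 3.)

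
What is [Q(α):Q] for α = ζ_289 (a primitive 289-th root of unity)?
[Q(α):Q] = 272

The minimal polynomial of ζ_289 over Q is the 289-th cyclotomic polynomial Φ_289(x), which is irreducible over Q and has degree φ(289) = 272. Hence [Q(α):Q] = φ(289) = 272.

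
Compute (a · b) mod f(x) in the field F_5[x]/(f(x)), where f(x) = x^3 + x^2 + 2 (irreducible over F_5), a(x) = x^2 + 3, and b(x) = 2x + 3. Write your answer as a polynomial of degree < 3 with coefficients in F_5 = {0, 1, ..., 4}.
a · b ≡ x^2 + x (mod f(x))

Multiply in F_5[x]: a(x)·b(x) = (x^2 + 3)·(2x + 3) = 2x^3 + 3x^2 + x + 4. This has degree ≥ 3, so divide by f(x) over F_5: 2x^3 + 3x^2 + x + 4 = (2)·(x^3 + x^2 + 2) + (x^2 + x). Hence a·b ≡ x^2 + x (mod f). (F_5[x]/(f) is a field with 5^3 = 125 elements since f is irreducible of degree 3.)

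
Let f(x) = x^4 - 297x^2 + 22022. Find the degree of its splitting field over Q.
[K : Q] = 4

Solving the quadratic in x^2: x^2 = (297 ± √(297^2 - 4·22022))/2 = (297 ± √121)/2 = (297 ± 11)/2, giving x^2 = 154 or x^2 = 143. So f(x) = (x^2 - 154)(x^2 - 143) and the roots of f are ±√154, ±√143. Hence the splitting field is K = Q(√154, √143). Since 154 and 143 are distinct squarefree integers > 1, their product 22022 is not a perfect square, so √143 ∉ Q(√154). By the tower law [K:Q] = [Q(√154,√143):Q(√154)] · [Q(√154):Q] = 2 · 2 = 4.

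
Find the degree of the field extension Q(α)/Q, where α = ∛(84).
[Q(α):Q] = 3

The minimal polynomial of α is x^3 - 84, irreducible over Q since 84 is not a perfect cube (so x^3 - 84 has no rational root). Hence [Q(α):Q] = deg(m_α) = 3.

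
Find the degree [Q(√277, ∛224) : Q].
[Q(√277, ∛224) : Q] = 6

Let L = Q(√277, ∛224). Since Q(√277) ⊂ L and [Q(√277):Q] = 2, the tower law gives 2 | [L:Q]. Likewise Q(∛224) ⊂ L with [Q(∛224):Q] = 3 (because 224 is not a perfect cube), so 3 | [L:Q]. As gcd(2,3) = 1, [L:Q] is divisible by 6. Conversely L is generated over Q by √277 and ∛224, so [L:Q] ≤ 2·3 = 6. Therefore [Q(√277, ∛224) : Q] = 6.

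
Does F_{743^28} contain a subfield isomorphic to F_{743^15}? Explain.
No: F_{743^15} is not a subfield of F_{743^28}

F_{p^m} embeds in F_{p^n} iff m | n. Here 15 ∤ 28 (since 28 = 1·15 + 13 with remainder 13 ≠ 0), so F_{743^15} is not a subfield of F_{743^28}. Equivalently: if it were, the tower law would give 15 = [F_{743^15}:F_743] dividing [F_{743^28}:F_743] = 28, contradiction.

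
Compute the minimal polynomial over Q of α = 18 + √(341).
m_α(x) = x^2 - 36x - 17

From α - 18 = √(341), squaring gives (α - 18)^2 = 341, i.e. α^2 - 36α + 324 = 341, so α^2 - 36α - 17 = 0. The discriminant of x^2 - 36x - 17 is (-36)^2 - 4·(-17) = 1296 + 68 = 1364, and 4·(341) is not a perfect square in Q since 341 is squarefree and ≠ 1. Hence x^2 - 36x - 17 is irreducible over Q and is the minimal polynomial of α.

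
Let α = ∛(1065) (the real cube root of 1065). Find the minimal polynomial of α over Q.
m_α(x) = x^3 - 1065

α satisfies α^3 = 1065, so x^3 - 1065 annihilates α. By the rational root test, a rational root p/q (in lowest terms) of x^3 - 1065 would satisfy p^3 = 1065 q^3, forcing q = 1 and p^3 = 1065; but 1065 is not a perfect cube, contradiction. A monic cubic over Q with no rational root is irreducible (any nontrivial factorization would include a linear factor). Hence x^3 - 1065 is the minimal polynomial of α, and in particular [Q(α):Q] = 3.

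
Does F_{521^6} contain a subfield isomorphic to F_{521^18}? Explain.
No: F_{521^18} is not a subfield of F_{521^6}

F_{p^m} embeds in F_{p^n} iff m | n. Here 18 ∤ 6 (since 6 = 0·18 + 6 with remainder 6 ≠ 0), so F_{521^18} is not a subfield of F_{521^6}. Equivalently: if it were, the tower law would give 18 = [F_{521^18}:F_521] dividing [F_{521^6}:F_521] = 6, contradiction.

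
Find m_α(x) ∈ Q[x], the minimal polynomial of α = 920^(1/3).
m_α(x) = x^3 - 920

α satisfies α^3 = 920, so x^3 - 920 annihilates α. By the rational root test, a rational root p/q (in lowest terms) of x^3 - 920 would satisfy p^3 = 920 q^3, forcing q = 1 and p^3 = 920; but 920 is not a perfect cube, contradiction. A monic cubic over Q with no rational root is irreducible (any nontrivial factorization would include a linear factor). Hence x^3 - 920 is the minimal polynomial of α, and in particular [Q(α):Q] = 3.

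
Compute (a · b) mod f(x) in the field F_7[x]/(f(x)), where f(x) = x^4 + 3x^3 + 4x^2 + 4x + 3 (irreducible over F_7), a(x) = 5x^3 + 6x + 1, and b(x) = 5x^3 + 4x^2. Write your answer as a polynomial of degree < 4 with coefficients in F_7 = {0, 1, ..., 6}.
a · b ≡ 4x^3 + 2x + 2 (mod f(x))

Multiply in F_7[x]: a(x)·b(x) = (5x^3 + 6x + 1)·(5x^3 + 4x^2) = 4x^6 + 6x^5 + 2x^4 + x^3 + 4x^2. This has degree ≥ 4, so divide by f(x) over F_7: 4x^6 + 6x^5 + 2x^4 + x^3 + 4x^2 = (4x^2 + x + 4)·(x^4 + 3x^3 + 4x^2 + 4x + 3) + (4x^3 + 2x + 2). Hence a·b ≡ 4x^3 + 2x + 2 (mod f). (F_7[x]/(f) is a field with 7^4 = 2401 elements since f is irreducible of degree 4.)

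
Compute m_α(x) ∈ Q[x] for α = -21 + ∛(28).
m_α(x) = x^3 + 63x^2 + 1323x + 9233

Set β = α + 21 = ∛(28), so β^3 = 28. Then (α + 21)^3 - 28 = 0, i.e. α is a root of g(x) = (x + 21)^3 - 28 = x^3 + 63x^2 + 1323x + 9233. Since g(x) = h(x + 21) where h(x) = x^3 - 28, and h is irreducible over Q (because 28 is not a perfect cube, so h has no rational root, and a monic cubic with no rational root is irreducible), g is also irreducible (irreducibility is preserved under the substitution x → x + 21). Hence m_α(x) = x^3 + 63x^2 + 1323x + 9233.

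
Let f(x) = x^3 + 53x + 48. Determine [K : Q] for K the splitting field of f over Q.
[K : Q] = 6

By the rational root test, any rational root of the monic integer polynomial f(x) = x^3 + 53x + 48 must be an integer dividing the constant term 48, i.e. one of ±{1, 2, 3, 4, 6, 8, 12, 16, 24, 48}. Evaluating: f(1) = 102, f(-1) = -6, f(2) = 162, f(-2) = -66, f(3) = 234, f(-3) = -138, f(4) = 324, f(-4) = -228, f(6) = 582, f(-6) = -486, f(8) = 984, f(-8) = -888, f(12) = 2412, f(-12) = -2316, f(16) = 4992, f(-16) = -4896, f(24) = 15144, f(-24) = -15048, f(48) = 113184, f(-48) = -113088; none is 0, so f has no rational root and is therefore irreducible over Q (a cubic with no linear factor over a field is irreducible). For an irreducible cubic, the Galois group is A_3 or S_3 according as the discriminant disc(f) = -4a^3 - 27b^2 = -4·(53)^3 - 27·(48)^2 = -657716 is or is not a square in Q. Here disc(f) = -657716 is not a perfect square in Q, so the Galois group of f over Q is not contained in A_3 and must be all of S_3. The splitting field has degree |S_3| = 6 over Q, so [K : Q] = 6.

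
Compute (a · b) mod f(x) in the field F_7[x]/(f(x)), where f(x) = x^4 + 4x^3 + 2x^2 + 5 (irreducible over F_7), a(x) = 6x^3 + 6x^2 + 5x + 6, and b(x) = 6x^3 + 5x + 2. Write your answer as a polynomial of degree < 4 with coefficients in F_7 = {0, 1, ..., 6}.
a · b ≡ 4x^2 + 6x + 5 (mod f(x))

Multiply in F_7[x]: a(x)·b(x) = (6x^3 + 6x^2 + 5x + 6)·(6x^3 + 5x + 2) = x^6 + x^5 + 4x^4 + x^3 + 2x^2 + 5x + 5. This has degree ≥ 4, so divide by f(x) over F_7: x^6 + x^5 + 4x^4 + x^3 + 2x^2 + 5x + 5 = (x^2 + 4x)·(x^4 + 4x^3 + 2x^2 + 5) + (4x^2 + 6x + 5). Hence a·b ≡ 4x^2 + 6x + 5 (mod f). (F_7[x]/(f) is a field with 7^4 = 2401 elements since f is irreducible of degree 4.)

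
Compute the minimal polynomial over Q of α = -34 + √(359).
m_α(x) = x^2 + 68x + 797

From α + 34 = √(359), squaring gives (α + 34)^2 = 359, i.e. α^2 + 68α + 1156 = 359, so α^2 + 68α + 797 = 0. The discriminant of x^2 + 68x + 797 is (68)^2 - 4·(797) = 4624 - 3188 = 1436, and 4·(359) is not a perfect square in Q since 359 is squarefree and ≠ 1. Hence x^2 + 68x + 797 is irreducible over Q and is the minimal polynomial of α.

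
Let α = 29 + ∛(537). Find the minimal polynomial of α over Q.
m_α(x) = x^3 - 87x^2 + 2523x - 24926

Set β = α - 29 = ∛(537), so β^3 = 537. Then (α - 29)^3 - 537 = 0, i.e. α is a root of g(x) = (x - 29)^3 - 537 = x^3 - 87x^2 + 2523x - 24926. Since g(x) = h(x - 29) where h(x) = x^3 - 537, and h is irreducible over Q (because 537 is not a perfect cube, so h has no rational root, and a monic cubic with no rational root is irreducible), g is also irreducible (irreducibility is preserved under the substitution x → x - 29). Hence m_α(x) = x^3 - 87x^2 + 2523x - 24926.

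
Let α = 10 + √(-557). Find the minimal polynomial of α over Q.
m_α(x) = x^2 - 20x + 657

From α - 10 = √(-557), squaring gives (α - 10)^2 = -557, i.e. α^2 - 20α + 100 = -557, so α^2 - 20α + 657 = 0. The discriminant of x^2 - 20x + 657 is (-20)^2 - 4·(657) = 400 - 2628 = -2228, and 4·(-557) is not a perfect square in Q since -557 is squarefree and ≠ 1. Hence x^2 - 20x + 657 is irreducible over Q and is the minimal polynomial of α.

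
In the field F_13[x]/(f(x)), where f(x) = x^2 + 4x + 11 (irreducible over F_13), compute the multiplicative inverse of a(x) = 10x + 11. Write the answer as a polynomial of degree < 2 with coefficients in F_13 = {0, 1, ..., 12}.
a(x)^(-1) ≡ 3x + 10 (mod f(x))

Since f is irreducible over F_13, F_13[x]/(f) is a field and a(x) ≠ 0 has an inverse. Apply the extended Euclidean algorithm to f(x) and a(x) in F_13[x]: f(x) = (4x + 9)·a(x) + (3). The last nonzero remainder is the constant 3 = gcd(f, a) in F_13. Back-substituting through the division chain expresses 3 = s(x)·a(x) + t(x)·f(x) with s(x) ≡ 9x + 4 (mod f), so (9x + 4)·a(x) ≡ 3 (mod f). Multiplying by 3^(-1) ≡ 9 in F_13 gives a(x)^(-1) ≡ 9·(9x + 4) ≡ 3x + 10 (mod f). Check: (10x + 11)·(3x + 10) = 4x^2 + 3x + 6 ≡ 1 (mod x^2 + 4x + 11).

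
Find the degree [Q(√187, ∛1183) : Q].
[Q(√187, ∛1183) : Q] = 6

Let L = Q(√187, ∛1183). Since Q(√187) ⊂ L and [Q(√187):Q] = 2, the tower law gives 2 | [L:Q]. Likewise Q(∛1183) ⊂ L with [Q(∛1183):Q] = 3 (because 1183 is not a perfect cube), so 3 | [L:Q]. As gcd(2,3) = 1, [L:Q] is divisible by 6. Conversely L is generated over Q by √187 and ∛1183, so [L:Q] ≤ 2·3 = 6. Therefore [Q(√187, ∛1183) : Q] = 6.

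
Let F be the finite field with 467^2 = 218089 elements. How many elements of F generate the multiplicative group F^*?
There are φ(218088) = 66816 primitive elements

F_q^* is cyclic of order q - 1 = 218088. A cyclic group of order m has exactly φ(m) generators. Here m = 218088 = 2^3 · 3^2 · 13 · 233, so the number of primitive elements is φ(218088) = 66816.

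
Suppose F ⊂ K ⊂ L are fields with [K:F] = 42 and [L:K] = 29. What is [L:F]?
[L:F] = 1218

The tower law says that for any tower of field extensions F ⊂ K ⊂ L with finite degrees, [L:F] = [L:K] · [K:F]. Here this gives [L:F] = 29 · 42 = 1218.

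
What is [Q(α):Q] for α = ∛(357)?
[Q(α):Q] = 3

The minimal polynomial of α is x^3 - 357, irreducible over Q since 357 is not a perfect cube (so x^3 - 357 has no rational root). Hence [Q(α):Q] = deg(m_α) = 3.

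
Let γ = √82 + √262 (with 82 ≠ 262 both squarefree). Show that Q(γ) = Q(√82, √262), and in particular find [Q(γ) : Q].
[Q(γ) : Q] = 4 (equivalently, Q(γ) = Q(√82, √262))

Obviously Q(γ) ⊆ Q(√82, √262), and [Q(√82, √262):Q] = 4 (since 82, 262 are distinct squarefree integers > 1 with 21484 not a perfect square). To show equality we compute the minimal polynomial of γ. From γ = √82 + √262: γ^2 = 82 + 2√(21484) + 262 = 344 + 2√(21484), so γ^2 - 344 = 2√(21484); squaring, (γ^2 - 344)^2 = 4·21484, i.e. γ^4 - 688γ^2 + 118336 - 85936 = 0, i.e. γ^4 - 688γ^2 + 32400 = 0. So γ is a root of x^4 - 688x^2 + 32400. This polynomial is irreducible over Q: it has no rational root (each ±√82 ± √262 is irrational), and any factorization into two quadratics over Q would force √(21484) ∈ Q (pairing opposite roots) or √82, √262 ∈ Q (other pairings), all impossible. Hence [Q(γ):Q] = 4 = [Q(√82, √262):Q], so Q(γ) = Q(√82, √262).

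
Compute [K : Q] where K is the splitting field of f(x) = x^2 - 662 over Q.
[K : Q] = 2

f(x) = x^2 - 662 factors as (x - √662)(x + √662). The splitting field is K = Q(√662). Since 662 is squarefree and > 1, it is not a perfect square, so x^2 - 662 is irreducible over Q and [Q(√662) : Q] = 2. Hence [K : Q] = 2.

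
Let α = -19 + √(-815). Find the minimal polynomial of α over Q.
m_α(x) = x^2 + 38x + 1176

From α + 19 = √(-815), squaring gives (α + 19)^2 = -815, i.e. α^2 + 38α + 361 = -815, so α^2 + 38α + 1176 = 0. The discriminant of x^2 + 38x + 1176 is (38)^2 - 4·(1176) = 1444 - 4704 = -3260, and 4·(-815) is not a perfect square in Q since -815 is squarefree and ≠ 1. Hence x^2 + 38x + 1176 is irreducible over Q and is the minimal polynomial of α.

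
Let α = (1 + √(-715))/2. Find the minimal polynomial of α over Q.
m_α(x) = x^2 - x + 179

From 2α - 1 = √(-715), squaring gives (2α - 1)^2 = -715, i.e. 4α^2 - 4α + 1 = -715, so α^2 - α + (1 + 715)/4 = 0. Since -715 ≡ 1 (mod 4), (1 + 715)/4 = 179 ∈ Z. The polynomial x^2 - x + 179 has discriminant 1 - 4·(179) = -715, which is not a perfect square in Q (d = -715 is squarefree and ≠ 1), so x^2 - x + 179 is irreducible over Q. It is the minimal polynomial of α.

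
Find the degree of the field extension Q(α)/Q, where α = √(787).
[Q(α):Q] = 2

[Q(α):Q] equals the degree of the minimal polynomial of α. Here α^2 = 787 and x^2 - 787 is irreducible (d = 787 is squarefree, ≠ 1, hence not a square), so deg(m_α) = 2. Thus [Q(α):Q] = 2.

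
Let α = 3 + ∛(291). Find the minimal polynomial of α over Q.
m_α(x) = x^3 - 9x^2 + 27x - 318

Set β = α - 3 = ∛(291), so β^3 = 291. Then (α - 3)^3 - 291 = 0, i.e. α is a root of g(x) = (x - 3)^3 - 291 = x^3 - 9x^2 + 27x - 318. Since g(x) = h(x - 3) where h(x) = x^3 - 291, and h is irreducible over Q (because 291 is not a perfect cube, so h has no rational root, and a monic cubic with no rational root is irreducible), g is also irreducible (irreducibility is preserved under the substitution x → x - 3). Hence m_α(x) = x^3 - 9x^2 + 27x - 318.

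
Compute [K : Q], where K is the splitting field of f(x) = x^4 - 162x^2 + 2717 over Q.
[K : Q] = 4

Solving the quadratic in x^2: x^2 = (162 ± √(162^2 - 4·2717))/2 = (162 ± √15376)/2 = (162 ± 124)/2, giving x^2 = 19 or x^2 = 143. So f(x) = (x^2 - 19)(x^2 - 143) and the roots of f are ±√19, ±√143. Hence the splitting field is K = Q(√19, √143). Since 19 and 143 are distinct squarefree integers > 1, their product 2717 is not a perfect square, so √143 ∉ Q(√19). By the tower law [K:Q] = [Q(√19,√143):Q(√19)] · [Q(√19):Q] = 2 · 2 = 4.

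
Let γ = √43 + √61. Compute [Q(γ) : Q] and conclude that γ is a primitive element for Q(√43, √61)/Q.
[Q(γ) : Q] = 4 (equivalently, Q(γ) = Q(√43, √61))

Obviously Q(γ) ⊆ Q(√43, √61), and [Q(√43, √61):Q] = 4 (since 43, 61 are distinct squarefree integers > 1 with 2623 not a perfect square). To show equality we compute the minimal polynomial of γ. From γ = √43 + √61: γ^2 = 43 + 2√(2623) + 61 = 104 + 2√(2623), so γ^2 - 104 = 2√(2623); squaring, (γ^2 - 104)^2 = 4·2623, i.e. γ^4 - 208γ^2 + 10816 - 10492 = 0, i.e. γ^4 - 208γ^2 + 324 = 0. So γ is a root of x^4 - 208x^2 + 324. This polynomial is irreducible over Q: it has no rational root (each ±√43 ± √61 is irrational), and any factorization into two quadratics over Q would force √(2623) ∈ Q (pairing opposite roots) or √43, √61 ∈ Q (other pairings), all impossible. Hence [Q(γ):Q] = 4 = [Q(√43, √61):Q], so Q(γ) = Q(√43, √61).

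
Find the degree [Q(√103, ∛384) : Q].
[Q(√103, ∛384) : Q] = 6

Let L = Q(√103, ∛384). Since Q(√103) ⊂ L and [Q(√103):Q] = 2, the tower law gives 2 | [L:Q]. Likewise Q(∛384) ⊂ L with [Q(∛384):Q] = 3 (because 384 is not a perfect cube), so 3 | [L:Q]. As gcd(2,3) = 1, [L:Q] is divisible by 6. Conversely L is generated over Q by √103 and ∛384, so [L:Q] ≤ 2·3 = 6. Therefore [Q(√103, ∛384) : Q] = 6.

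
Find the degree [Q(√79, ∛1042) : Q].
[Q(√79, ∛1042) : Q] = 6

Let L = Q(√79, ∛1042). Since Q(√79) ⊂ L and [Q(√79):Q] = 2, the tower law gives 2 | [L:Q]. Likewise Q(∛1042) ⊂ L with [Q(∛1042):Q] = 3 (because 1042 is not a perfect cube), so 3 | [L:Q]. As gcd(2,3) = 1, [L:Q] is divisible by 6. Conversely L is generated over Q by √79 and ∛1042, so [L:Q] ≤ 2·3 = 6. Therefore [Q(√79, ∛1042) : Q] = 6.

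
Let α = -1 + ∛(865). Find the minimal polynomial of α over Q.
m_α(x) = x^3 + 3x^2 + 3x - 864

Set β = α + 1 = ∛(865), so β^3 = 865. Then (α + 1)^3 - 865 = 0, i.e. α is a root of g(x) = (x + 1)^3 - 865 = x^3 + 3x^2 + 3x - 864. Since g(x) = h(x + 1) where h(x) = x^3 - 865, and h is irreducible over Q (because 865 is not a perfect cube, so h has no rational root, and a monic cubic with no rational root is irreducible), g is also irreducible (irreducibility is preserved under the substitution x → x + 1). Hence m_α(x) = x^3 + 3x^2 + 3x - 864.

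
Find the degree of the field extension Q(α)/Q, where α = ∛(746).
[Q(α):Q] = 3

The minimal polynomial of α is x^3 - 746, irreducible over Q since 746 is not a perfect cube (so x^3 - 746 has no rational root). Hence [Q(α):Q] = deg(m_α) = 3.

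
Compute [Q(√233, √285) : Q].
[Q(√233, √285) : Q] = 4

[Q(√233):Q] = 2 (min poly x^2 - 233, irreducible since 233 is squarefree > 1). For the top step, suppose √285 ∈ Q(√233), say √285 = c + d√233 with c, d ∈ Q. Squaring: 285 = c^2 + 233d^2 + 2cd√233. Since √233 ∉ Q this forces 2cd = 0. If d = 0 then √285 = c ∈ Q, contradicting 285 squarefree > 1. If c = 0 then 285 = 233d^2, so 233·285 = (233d)^2 is a perfect square in Q — but 233·285 = 66405 is not a perfect square (since 233 and 285 are distinct squarefree integers). Contradiction. Hence √285 ∉ Q(√233), so x^2 - 285 stays irreducible over Q(√233) and [Q(√233, √285) : Q(√233)] = 2. By the tower law, [Q(√233, √285) : Q] = 2 · 2 = 4.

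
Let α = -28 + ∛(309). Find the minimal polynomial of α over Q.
m_α(x) = x^3 + 84x^2 + 2352x + 21643

Set β = α + 28 = ∛(309), so β^3 = 309. Then (α + 28)^3 - 309 = 0, i.e. α is a root of g(x) = (x + 28)^3 - 309 = x^3 + 84x^2 + 2352x + 21643. Since g(x) = h(x + 28) where h(x) = x^3 - 309, and h is irreducible over Q (because 309 is not a perfect cube, so h has no rational root, and a monic cubic with no rational root is irreducible), g is also irreducible (irreducibility is preserved under the substitution x → x + 28). Hence m_α(x) = x^3 + 84x^2 + 2352x + 21643.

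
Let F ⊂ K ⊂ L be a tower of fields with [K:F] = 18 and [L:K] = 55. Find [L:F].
[L:F] = 990

The tower law says that for any tower of field extensions F ⊂ K ⊂ L with finite degrees, [L:F] = [L:K] · [K:F]. Here this gives [L:F] = 55 · 18 = 990.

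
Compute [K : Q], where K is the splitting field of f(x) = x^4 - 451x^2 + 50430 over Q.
[K : Q] = 4

Solving the quadratic in x^2: x^2 = (451 ± √(451^2 - 4·50430))/2 = (451 ± √1681)/2 = (451 ± 41)/2, giving x^2 = 205 or x^2 = 246. So f(x) = (x^2 - 205)(x^2 - 246) and the roots of f are ±√205, ±√246. Hence the splitting field is K = Q(√205, √246). Since 205 and 246 are distinct squarefree integers > 1, their product 50430 is not a perfect square, so √246 ∉ Q(√205). By the tower law [K:Q] = [Q(√205,√246):Q(√205)] · [Q(√205):Q] = 2 · 2 = 4.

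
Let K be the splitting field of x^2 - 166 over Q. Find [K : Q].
[K : Q] = 2

f(x) = x^2 - 166 factors as (x - √166)(x + √166). The splitting field is K = Q(√166). Since 166 is squarefree and > 1, it is not a perfect square, so x^2 - 166 is irreducible over Q and [Q(√166) : Q] = 2. Hence [K : Q] = 2.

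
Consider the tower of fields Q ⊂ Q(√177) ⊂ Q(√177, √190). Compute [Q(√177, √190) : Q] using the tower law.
[Q(√177, √190) : Q] = 4

[Q(√177):Q] = 2 (min poly x^2 - 177, irreducible since 177 is squarefree > 1). For the top step, suppose √190 ∈ Q(√177), say √190 = c + d√177 with c, d ∈ Q. Squaring: 190 = c^2 + 177d^2 + 2cd√177. Since √177 ∉ Q this forces 2cd = 0. If d = 0 then √190 = c ∈ Q, contradicting 190 squarefree > 1. If c = 0 then 190 = 177d^2, so 177·190 = (177d)^2 is a perfect square in Q — but 177·190 = 33630 is not a perfect square (since 177 and 190 are distinct squarefree integers). Contradiction. Hence √190 ∉ Q(√177), so x^2 - 190 stays irreducible over Q(√177) and [Q(√177, √190) : Q(√177)] = 2. By the tower law, [Q(√177, √190) : Q] = 2 · 2 = 4.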